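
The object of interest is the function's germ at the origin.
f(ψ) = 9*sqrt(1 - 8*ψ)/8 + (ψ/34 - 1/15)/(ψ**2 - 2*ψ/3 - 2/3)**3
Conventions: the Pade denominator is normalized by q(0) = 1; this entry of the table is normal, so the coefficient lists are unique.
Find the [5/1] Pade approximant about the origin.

The Pade approximant has numerator coefficients [27/20, -159471225/12394768, 361310679/15493460, -953262027/123947680, 2573553969/30986920, -18822017979/123947680]; denominator coefficients [1, -256258/45569].

Taylor coefficients needed (expand at 0): a_0 = 27/20, a_1 = -7173/1360, a_2 = -4311/680, a_3 = -117891/2720, a_4 = -218529/1360, a_5 = -2870847/2720, a_6 = -474831/80.
Write the denominator as Q(ψ) = 1 + q1*ψ. Requiring Q*f - P = O(ψ^7) with deg P <= 5 kills the coefficients of ψ^6..ψ^6 in Q*f:
  ψ^6: a_6 + q1*a_5 = 0, i.e. -474831/80 + (-2870847/2720)*q1 = 0.
Solving this linear system: q1 = -256258/45569.
The numerator is Q*f truncated at degree 5: P0 = a_0 = 27/20; P1 = a_1 + q1*a_0 = -159471225/12394768; P2 = a_2 + q1*a_1 = 361310679/15493460; P3 = a_3 + q1*a_2 = -953262027/123947680; P4 = a_4 + q1*a_3 = 2573553969/30986920; P5 = a_5 + q1*a_4 = -18822017979/123947680.


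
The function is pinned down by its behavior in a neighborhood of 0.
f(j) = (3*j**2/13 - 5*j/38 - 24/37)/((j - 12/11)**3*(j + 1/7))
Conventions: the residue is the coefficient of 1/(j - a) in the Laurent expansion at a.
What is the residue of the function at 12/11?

The residue is -5216504447/15671100250.

At the order-3 pole 12/11 set g(j) = (j - (12/11))^3*f(j) = (3*j**2/13 - 5*j/38 - 24/37)/(j + 1/7).
Order-3 pole: residue = g''(a)/2; g''(12/11) = -5216504447/7835550125, so the residue is -5216504447/15671100250.


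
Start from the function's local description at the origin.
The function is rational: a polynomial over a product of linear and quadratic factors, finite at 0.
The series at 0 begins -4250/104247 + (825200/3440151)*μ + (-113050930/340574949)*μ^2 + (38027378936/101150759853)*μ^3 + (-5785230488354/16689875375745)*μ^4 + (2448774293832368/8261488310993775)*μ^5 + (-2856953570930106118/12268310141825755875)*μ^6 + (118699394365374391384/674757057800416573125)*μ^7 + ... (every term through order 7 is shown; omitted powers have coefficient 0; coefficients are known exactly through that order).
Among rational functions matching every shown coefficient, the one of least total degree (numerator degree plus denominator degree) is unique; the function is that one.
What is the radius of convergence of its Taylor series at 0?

The radius of convergence is 9/5.

No rational of total degree below 6 reproduces all 8 coefficients; solving the [1/5] Pade equations on them gives f(μ) = (17/13 - 29*μ/5)/((μ + 9/5)**3*(μ**2 + 6*μ/5 - 11/2)), whose expansion matches every shown term.
Denominator factor (μ + 9/5)^3: pole of order 3 at -9/5, modulus 9/5.
Denominator factor (μ**2 + 6*μ/5 - 11/2): discriminant 586/25, real irrational roots -3/5 + (1/10)*sqrt(586) and -3/5 - (1/10)*sqrt(586); poles of order 1, moduli -3/5 + (1/10)*sqrt(586) and 3/5 + (1/10)*sqrt(586).
The radius of convergence is the smallest modulus among the singular points: 9/5.


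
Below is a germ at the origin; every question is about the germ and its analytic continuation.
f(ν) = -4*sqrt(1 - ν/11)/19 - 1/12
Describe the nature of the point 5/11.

There is no denominator, hence no pole anywhere.
Branch term sqrt(1 - ν/(11)): argument at 5/11 is 116/121, nonzero, so 5/11 is not its branch point (a point on a principal cut is still regular for the continued germ).
So the germ continues analytically to 5/11.

The point is a regular point.


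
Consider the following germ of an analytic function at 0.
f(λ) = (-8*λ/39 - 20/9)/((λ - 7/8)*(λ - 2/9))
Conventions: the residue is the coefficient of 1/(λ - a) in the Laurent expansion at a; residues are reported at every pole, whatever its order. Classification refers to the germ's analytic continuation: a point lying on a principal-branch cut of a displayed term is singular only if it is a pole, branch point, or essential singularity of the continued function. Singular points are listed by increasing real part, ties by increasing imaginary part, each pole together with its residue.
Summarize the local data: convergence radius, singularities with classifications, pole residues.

Denominator factor (λ - 7/8): pole of order 1 at 7/8, modulus 7/8.
Denominator factor (λ - 2/9): pole of order 1 at 2/9, modulus 2/9.
The radius of convergence is the smallest modulus among the singular points: 2/9.
At the order-1 pole 2/9 set g(λ) = (λ - (2/9))*f(λ) = (-8*λ/39 - 20/9)/(λ - 7/8).
Simple pole: residue = g(a) at a = 2/9, which is 6368/1833.
At the order-1 pole 7/8 set g(λ) = (λ - (7/8))*f(λ) = (-8*λ/39 - 20/9)/(λ - 2/9).
Simple pole: residue = g(a) at a = 7/8, which is -2248/611.
List the singular points by increasing real part (a conjugate pair: the negative imaginary part first).

Radius of convergence at 0: 2/9.
At 2/9: a pole of order 1; residue 6368/1833.
At 7/8: a pole of order 1; residue -2248/611.


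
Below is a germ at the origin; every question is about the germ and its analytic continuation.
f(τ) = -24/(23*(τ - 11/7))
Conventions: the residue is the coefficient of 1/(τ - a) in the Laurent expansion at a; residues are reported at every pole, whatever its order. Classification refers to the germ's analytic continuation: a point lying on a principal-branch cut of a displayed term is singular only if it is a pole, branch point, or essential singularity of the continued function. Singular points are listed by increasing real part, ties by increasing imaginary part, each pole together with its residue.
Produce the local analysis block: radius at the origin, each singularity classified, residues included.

Denominator factor (τ - 11/7): pole of order 1 at 11/7, modulus 11/7.
The radius of convergence is the smallest modulus among the singular points: 11/7.
At the order-1 pole 11/7 set g(τ) = (τ - (11/7))*f(τ) = -24/23.
Simple pole: residue = g(a) at a = 11/7, which is -24/23.

Radius of convergence at 0: 11/7.
At 11/7: a pole of order 1; residue -24/23.


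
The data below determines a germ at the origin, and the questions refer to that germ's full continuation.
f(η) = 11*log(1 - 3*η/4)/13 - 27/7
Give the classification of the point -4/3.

The point is a regular point.

There is no denominator, hence no pole anywhere.
Branch term log(1 - η/(4/3)): argument at -4/3 is 2, nonzero, so -4/3 is not its branch point (a point on a principal cut is still regular for the continued germ).
So the germ continues analytically to -4/3.


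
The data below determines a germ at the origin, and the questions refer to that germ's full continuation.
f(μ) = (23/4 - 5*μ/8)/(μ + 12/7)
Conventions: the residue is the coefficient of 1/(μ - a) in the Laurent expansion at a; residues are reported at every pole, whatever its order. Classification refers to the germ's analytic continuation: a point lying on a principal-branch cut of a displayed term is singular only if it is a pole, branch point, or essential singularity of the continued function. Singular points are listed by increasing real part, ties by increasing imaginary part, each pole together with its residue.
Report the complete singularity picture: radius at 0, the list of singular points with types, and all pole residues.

Radius of convergence at 0: 12/7.
At -12/7: a pole of order 1; residue 191/28.

Denominator factor (μ + 12/7): pole of order 1 at -12/7, modulus 12/7.
The radius of convergence is the smallest modulus among the singular points: 12/7.
At the order-1 pole -12/7 set g(μ) = (μ - (-12/7))*f(μ) = 23/4 - 5*μ/8.
Simple pole: residue = g(a) at a = -12/7, which is 191/28.


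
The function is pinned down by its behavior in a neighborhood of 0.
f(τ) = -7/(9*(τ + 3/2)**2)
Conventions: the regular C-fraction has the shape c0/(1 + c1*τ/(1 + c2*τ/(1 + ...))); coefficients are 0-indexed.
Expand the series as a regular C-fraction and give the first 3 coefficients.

The regular C-fraction coefficients are [-28/81, 4/3, -1/3].

Taylor coefficients (expand at 0): a_0 = -28/81, a_1 = 112/243, a_2 = -112/243.
c0 = a_0 = -28/81. Peel one level at a time: if S = 1 + c*τ/S' with S'(0) = 1, then c is the τ-coefficient of S and S' = c*τ/(S - 1).
S_1 = c0/f = 1 + (4/3)*τ + (4/9)*τ^2 + ...; c1 = 4/3.
S_2 = c1*τ/(S_1 - 1) = 1 + (-1/3)*τ + ...; c2 = -1/3.


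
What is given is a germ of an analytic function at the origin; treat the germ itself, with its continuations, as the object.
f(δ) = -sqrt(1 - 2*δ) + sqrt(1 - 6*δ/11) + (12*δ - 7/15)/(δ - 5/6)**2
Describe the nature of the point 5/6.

The denominator factor δ - 5/6 vanishes at 5/6 and appears to the power 2; the numerator there equals 143/15, nonzero, and no other factor vanishes.
The branch terms are analytic at this point.
Hence a pole whose order is the multiplicity, 2.

The point is a pole of order 2.


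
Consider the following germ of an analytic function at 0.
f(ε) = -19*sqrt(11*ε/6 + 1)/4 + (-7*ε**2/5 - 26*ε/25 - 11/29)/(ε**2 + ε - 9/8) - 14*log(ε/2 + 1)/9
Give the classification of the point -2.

The term (-14/9)*log(1 - ε/(-2)) has argument 1 - -2/(-2) = 0 at -2: a logarithmic (infinitely-sheeted) branch point; the remaining terms are analytic or single-valued there.

The point is a logarithmic branch point.


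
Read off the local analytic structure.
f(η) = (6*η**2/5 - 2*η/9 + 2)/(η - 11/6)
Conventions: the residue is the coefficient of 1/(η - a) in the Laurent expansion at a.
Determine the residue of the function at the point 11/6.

The residue is 1519/270.

At the order-1 pole 11/6 set g(η) = (η - (11/6))*f(η) = 6*η**2/5 - 2*η/9 + 2.
Simple pole: residue = g(a) at a = 11/6, which is 1519/270.


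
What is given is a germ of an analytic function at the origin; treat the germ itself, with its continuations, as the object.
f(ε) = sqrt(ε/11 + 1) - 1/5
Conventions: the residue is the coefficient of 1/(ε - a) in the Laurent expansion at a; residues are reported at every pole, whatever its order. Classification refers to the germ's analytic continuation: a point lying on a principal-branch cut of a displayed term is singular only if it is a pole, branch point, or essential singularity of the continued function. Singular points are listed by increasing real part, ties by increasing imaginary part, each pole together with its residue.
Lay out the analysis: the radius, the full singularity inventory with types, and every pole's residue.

Radius of convergence at 0: 11.
At -11: an algebraic (square-root) branch point.

Branch term (1)*sqrt(1 - ε/(-11)): its argument vanishes at ε = -11, a square-root branch point, modulus 11.
The radius of convergence is the smallest modulus among the singular points: 11.


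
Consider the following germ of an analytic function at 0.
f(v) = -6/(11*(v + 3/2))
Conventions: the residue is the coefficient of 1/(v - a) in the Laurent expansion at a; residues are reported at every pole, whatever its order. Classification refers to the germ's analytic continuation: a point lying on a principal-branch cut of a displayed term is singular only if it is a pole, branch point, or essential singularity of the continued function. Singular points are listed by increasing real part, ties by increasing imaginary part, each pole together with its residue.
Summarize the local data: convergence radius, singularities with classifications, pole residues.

Radius of convergence at 0: 3/2.
At -3/2: a pole of order 1; residue -6/11.

Denominator factor (v + 3/2): pole of order 1 at -3/2, modulus 3/2.
The radius of convergence is the smallest modulus among the singular points: 3/2.
At the order-1 pole -3/2 set g(v) = (v - (-3/2))*f(v) = -6/11.
Simple pole: residue = g(a) at a = -3/2, which is -6/11.


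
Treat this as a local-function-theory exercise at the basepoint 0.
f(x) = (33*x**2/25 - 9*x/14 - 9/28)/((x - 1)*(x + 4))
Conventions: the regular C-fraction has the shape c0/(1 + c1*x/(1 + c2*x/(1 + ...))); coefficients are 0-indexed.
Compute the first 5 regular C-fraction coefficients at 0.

Taylor coefficients (expand at 0): a_0 = 9/112, a_1 = 99/448, a_2 = -6459/44800, a_3 = -9477/179200, a_4 = -54267/716800.
c0 = a_0 = 9/112. Peel one level at a time: if S = 1 + c*x/S' with S'(0) = 1, then c is the x-coefficient of S and S' = c*x/(S - 1).
S_1 = c0/f = 1 + (-11/4)*x + (2807/300)*x^2 + ...; c1 = -11/4.
S_2 = c1*x/(S_1 - 1) = 1 + (2807/825)*x + (452599/680625)*x^2 + ...; c2 = 2807/825.
S_3 = c2*x/(S_2 - 1) = 1 + (-64657/330825)*x + (-2844908/12060075)*x^2 + ...; c3 = -64657/330825.
S_4 = c3*x/(S_3 - 1) = 1 + (-484/401)*x + ...; c4 = -484/401.

The regular C-fraction coefficients are [9/112, -11/4, 2807/825, -64657/330825, -484/401].


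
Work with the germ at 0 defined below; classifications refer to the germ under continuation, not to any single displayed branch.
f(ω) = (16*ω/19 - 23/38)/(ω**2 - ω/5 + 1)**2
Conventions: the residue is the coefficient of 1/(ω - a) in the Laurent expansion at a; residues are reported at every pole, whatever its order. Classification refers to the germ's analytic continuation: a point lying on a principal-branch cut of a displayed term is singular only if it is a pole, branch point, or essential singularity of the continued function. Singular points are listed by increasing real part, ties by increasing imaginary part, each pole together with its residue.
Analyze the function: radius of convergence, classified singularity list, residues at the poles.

Denominator factor (ω**2 - ω/5 + 1)^2: discriminant -99/25, complex-conjugate roots (1/10) + ((3/10)*sqrt(11))*i and (1/10) - ((3/10)*sqrt(11))*i; poles of order 2, moduli 1 and 1.
The radius of convergence is the smallest modulus among the singular points: 1.
The factor ω**2 - ω/5 + 1 splits as (ω - a)(ω - a') with a = (1/10) - ((3/10)*sqrt(11))*i, a' = (1/10) + ((3/10)*sqrt(11))*i. At the order-2 pole a set g(ω) = (ω - a)^2*f(ω) = [16*ω/19 - 23/38] / (ω - a')^2.
Order-2 pole: residue = g'(a); g'((1/10) - ((3/10)*sqrt(11))*i) = -((25/627)*sqrt(11))*i, so the residue is -((25/627)*sqrt(11))*i.
The factor ω**2 - ω/5 + 1 splits as (ω - a)(ω - a') with a = (1/10) + ((3/10)*sqrt(11))*i, a' = (1/10) - ((3/10)*sqrt(11))*i. At the order-2 pole a set g(ω) = (ω - a)^2*f(ω) = [16*ω/19 - 23/38] / (ω - a')^2.
Order-2 pole: residue = g'(a); g'((1/10) + ((3/10)*sqrt(11))*i) = ((25/627)*sqrt(11))*i, so the residue is ((25/627)*sqrt(11))*i.
List the singular points by increasing real part (a conjugate pair: the negative imaginary part first).

Radius of convergence at 0: 1.
At (1/10) - ((3/10)*sqrt(11))*i: a pole of order 2; residue -((25/627)*sqrt(11))*i.
At (1/10) + ((3/10)*sqrt(11))*i: a pole of order 2; residue ((25/627)*sqrt(11))*i.


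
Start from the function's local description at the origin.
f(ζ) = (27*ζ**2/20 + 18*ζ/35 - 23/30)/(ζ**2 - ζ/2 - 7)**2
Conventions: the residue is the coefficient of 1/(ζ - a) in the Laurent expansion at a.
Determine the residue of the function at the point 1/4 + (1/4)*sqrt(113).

The residue is (16948/1340745)*sqrt(113).

The factor ζ**2 - ζ/2 - 7 splits as (ζ - a)(ζ - a') with a = 1/4 + (1/4)*sqrt(113), a' = 1/4 - (1/4)*sqrt(113). At the order-2 pole a set g(ζ) = (ζ - a)^2*f(ζ) = [27*ζ**2/20 + 18*ζ/35 - 23/30] / (ζ - a')^2.
Order-2 pole: residue = g'(a); g'(1/4 + (1/4)*sqrt(113)) = (16948/1340745)*sqrt(113), so the residue is (16948/1340745)*sqrt(113).


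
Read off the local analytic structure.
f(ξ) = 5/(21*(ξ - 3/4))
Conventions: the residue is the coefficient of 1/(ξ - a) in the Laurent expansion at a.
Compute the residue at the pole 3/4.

At the order-1 pole 3/4 set g(ξ) = (ξ - (3/4))*f(ξ) = 5/21.
Simple pole: residue = g(a) at a = 3/4, which is 5/21.

The residue is 5/21.


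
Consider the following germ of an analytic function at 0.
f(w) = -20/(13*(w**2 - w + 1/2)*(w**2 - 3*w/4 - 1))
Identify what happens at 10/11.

The point is a regular point.

Denominator factors: w**2 - w + 1/2 = 101/242 at w = 10/11; w**2 - 3*w/4 - 1 = -207/242 at w = 10/11 — none vanishes.
So the germ continues analytically to 10/11.


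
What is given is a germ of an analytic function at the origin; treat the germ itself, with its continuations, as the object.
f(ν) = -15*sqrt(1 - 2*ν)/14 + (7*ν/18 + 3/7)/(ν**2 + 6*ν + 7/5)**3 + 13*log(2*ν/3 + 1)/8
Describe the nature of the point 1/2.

The point is an algebraic (square-root) branch point.

The term (-15/14)*sqrt(1 - ν/(1/2)) has argument 1 - 1/2/(1/2) = 0 at 1/2: a square-root (algebraic, two-sheeted) branch point; the remaining terms are analytic or single-valued there.


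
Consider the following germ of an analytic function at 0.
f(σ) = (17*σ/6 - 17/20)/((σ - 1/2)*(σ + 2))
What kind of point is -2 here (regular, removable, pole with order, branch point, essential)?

The point is a pole of order 1.

The denominator factor σ + 2 vanishes at -2 and appears to the power 1; the numerator there equals -391/60, nonzero, and no other factor vanishes.
Hence a pole whose order is the multiplicity, 1.


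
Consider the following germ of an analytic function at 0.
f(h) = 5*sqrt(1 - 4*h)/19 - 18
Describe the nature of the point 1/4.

The point is an algebraic (square-root) branch point.

The term (5/19)*sqrt(1 - h/(1/4)) has argument 1 - 1/4/(1/4) = 0 at 1/4: a square-root (algebraic, two-sheeted) branch point; the remaining terms are analytic or single-valued there.


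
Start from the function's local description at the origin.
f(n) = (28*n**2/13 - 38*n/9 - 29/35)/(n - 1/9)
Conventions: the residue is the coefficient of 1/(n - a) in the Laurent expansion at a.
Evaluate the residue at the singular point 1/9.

At the order-1 pole 1/9 set g(n) = (n - (1/9))*f(n) = 28*n**2/13 - 38*n/9 - 29/35.
Simple pole: residue = g(a) at a = 1/9, which is -46847/36855.

The residue is -46847/36855.


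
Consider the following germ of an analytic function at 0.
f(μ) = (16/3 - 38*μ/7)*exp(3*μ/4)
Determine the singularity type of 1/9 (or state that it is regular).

There is no denominator, hence no pole anywhere.
The factor exp(3*μ/4) is entire.
So the germ continues analytically to 1/9.

The point is a regular point.


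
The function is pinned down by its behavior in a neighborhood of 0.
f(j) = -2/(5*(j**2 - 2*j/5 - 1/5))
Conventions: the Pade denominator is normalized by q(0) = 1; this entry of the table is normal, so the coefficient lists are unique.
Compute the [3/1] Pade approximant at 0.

The Pade approximant has numerator coefficients [2, 45/14, 25/7, 125/14]; denominator coefficients [1, 101/28].

Taylor coefficients needed (expand at 0): a_0 = 2, a_1 = -4, a_2 = 18, a_3 = -56, a_4 = 202.
Write the denominator as Q(j) = 1 + q1*j. Requiring Q*f - P = O(j^5) with deg P <= 3 kills the coefficients of j^4..j^4 in Q*f:
  j^4: a_4 + q1*a_3 = 0, i.e. 202 + (-56)*q1 = 0.
Solving this linear system: q1 = 101/28.
The numerator is Q*f truncated at degree 3: P0 = a_0 = 2; P1 = a_1 + q1*a_0 = 45/14; P2 = a_2 + q1*a_1 = 25/7; P3 = a_3 + q1*a_2 = 125/14.


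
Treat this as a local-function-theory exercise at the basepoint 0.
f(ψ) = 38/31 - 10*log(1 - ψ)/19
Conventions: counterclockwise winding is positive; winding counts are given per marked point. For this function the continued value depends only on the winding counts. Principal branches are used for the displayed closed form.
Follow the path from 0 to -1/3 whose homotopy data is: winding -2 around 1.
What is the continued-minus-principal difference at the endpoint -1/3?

The rational part is single-valued and drops out of the difference; each branch term changes only by its own monodromy.
(-10/19)*log(1 - ψ/(1)): each positive loop around 1 adds 2*pi*i to the log, so winding -2 contributes (-10/19)*(-2)*2*pi*i = (40/19)*pi*i.
Summing the contributions at ψ = -1/3 gives (40/19)*pi*i.

Continued minus principal equals (40/19)*pi*i.


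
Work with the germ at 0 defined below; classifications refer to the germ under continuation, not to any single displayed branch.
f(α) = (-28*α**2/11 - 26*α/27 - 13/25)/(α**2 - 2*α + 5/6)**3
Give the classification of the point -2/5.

The point is a regular point.

Denominator factors: α**2 - 2*α + 5/6 = 269/150 at α = -2/5 — none vanishes.
So the germ continues analytically to -2/5.


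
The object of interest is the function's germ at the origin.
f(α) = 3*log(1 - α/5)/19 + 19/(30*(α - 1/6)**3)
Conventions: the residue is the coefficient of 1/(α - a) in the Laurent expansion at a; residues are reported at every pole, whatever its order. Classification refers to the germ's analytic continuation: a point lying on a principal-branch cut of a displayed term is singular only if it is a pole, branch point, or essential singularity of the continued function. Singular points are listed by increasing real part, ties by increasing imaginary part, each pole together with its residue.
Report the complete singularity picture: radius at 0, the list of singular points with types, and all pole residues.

Radius of convergence at 0: 1/6.
At 1/6: a pole of order 3; residue 0.
At 5: a logarithmic branch point.

Denominator factor (α - 1/6)^3: pole of order 3 at 1/6, modulus 1/6.
Branch term (3/19)*log(1 - α/(5)): its argument vanishes at α = 5, a logarithmic branch point, modulus 5.
The radius of convergence is the smallest modulus among the singular points: 1/6.
The branch term is analytic at 1/6 and contributes nothing to the residue; only the rational part matters.
At the order-3 pole 1/6 set g(α) = (α - (1/6))^3*(rational part) = 19/30.
Order-3 pole: residue = g''(a)/2; g''(1/6) = 0, so the residue is 0.
List the singular points by increasing real part (a conjugate pair: the negative imaginary part first).


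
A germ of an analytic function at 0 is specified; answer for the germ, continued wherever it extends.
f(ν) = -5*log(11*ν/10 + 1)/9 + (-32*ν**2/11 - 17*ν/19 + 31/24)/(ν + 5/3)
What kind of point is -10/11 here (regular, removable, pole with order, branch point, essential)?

The point is a logarithmic branch point.

The term (-5/9)*log(1 - ν/(-10/11)) has argument 1 - -10/11/(-10/11) = 0 at -10/11: a logarithmic (infinitely-sheeted) branch point; the remaining terms are analytic or single-valued there.


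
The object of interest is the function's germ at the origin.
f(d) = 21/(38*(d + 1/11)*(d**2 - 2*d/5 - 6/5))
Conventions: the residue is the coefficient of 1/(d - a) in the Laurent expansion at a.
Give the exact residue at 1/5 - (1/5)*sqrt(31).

The factor d**2 - 2*d/5 - 6/5 splits as (d - a)(d - a') with a = 1/5 - (1/5)*sqrt(31), a' = 1/5 + (1/5)*sqrt(31). At the order-1 pole a set g(d) = (d - a)*f(d) = [21/(38*(d + 1/11))] / (d - a').
Simple pole: residue = g(a) at a = 1/5 - (1/5)*sqrt(31), which is 4235/17708 + (1540/137237)*sqrt(31).

The residue is 4235/17708 + (1540/137237)*sqrt(31).


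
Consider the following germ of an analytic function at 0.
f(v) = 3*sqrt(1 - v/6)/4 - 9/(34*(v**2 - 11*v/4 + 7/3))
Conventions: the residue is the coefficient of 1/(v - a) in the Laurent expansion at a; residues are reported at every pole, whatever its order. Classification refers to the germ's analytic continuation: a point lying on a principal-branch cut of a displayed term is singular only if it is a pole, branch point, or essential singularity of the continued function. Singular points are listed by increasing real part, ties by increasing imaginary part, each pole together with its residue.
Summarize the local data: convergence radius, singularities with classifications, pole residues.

Denominator factor (v**2 - 11*v/4 + 7/3): discriminant -85/48, complex-conjugate roots (11/8) + ((1/24)*sqrt(255))*i and (11/8) - ((1/24)*sqrt(255))*i; poles of order 1, moduli (1/3)*sqrt(21) and (1/3)*sqrt(21).
Branch term (3/4)*sqrt(1 - v/(6)): its argument vanishes at v = 6, a square-root branch point, modulus 6.
The radius of convergence is the smallest modulus among the singular points: (1/3)*sqrt(21).
The branch term is analytic at (11/8) - ((1/24)*sqrt(255))*i and contributes nothing to the residue; only the rational part matters.
The factor v**2 - 11*v/4 + 7/3 splits as (v - a)(v - a') with a = (11/8) - ((1/24)*sqrt(255))*i, a' = (11/8) + ((1/24)*sqrt(255))*i. At the order-1 pole a set g(v) = (v - a)*(rational part) = [-9/34] / (v - a').
Simple pole: residue = g(a) at a = (11/8) - ((1/24)*sqrt(255))*i, which is -((18/1445)*sqrt(255))*i.
The branch term is analytic at (11/8) + ((1/24)*sqrt(255))*i and contributes nothing to the residue; only the rational part matters.
The factor v**2 - 11*v/4 + 7/3 splits as (v - a)(v - a') with a = (11/8) + ((1/24)*sqrt(255))*i, a' = (11/8) - ((1/24)*sqrt(255))*i. At the order-1 pole a set g(v) = (v - a)*(rational part) = [-9/34] / (v - a').
Simple pole: residue = g(a) at a = (11/8) + ((1/24)*sqrt(255))*i, which is ((18/1445)*sqrt(255))*i.
List the singular points by increasing real part (a conjugate pair: the negative imaginary part first).

Radius of convergence at 0: (1/3)*sqrt(21).
At (11/8) - ((1/24)*sqrt(255))*i: a pole of order 1; residue -((18/1445)*sqrt(255))*i.
At (11/8) + ((1/24)*sqrt(255))*i: a pole of order 1; residue ((18/1445)*sqrt(255))*i.
At 6: an algebraic (square-root) branch point.


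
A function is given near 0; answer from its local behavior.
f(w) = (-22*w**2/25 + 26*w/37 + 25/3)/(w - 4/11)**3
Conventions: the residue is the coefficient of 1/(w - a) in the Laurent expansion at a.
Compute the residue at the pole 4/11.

At the order-3 pole 4/11 set g(w) = (w - (4/11))^3*f(w) = -22*w**2/25 + 26*w/37 + 25/3.
Order-3 pole: residue = g''(a)/2; g''(4/11) = -44/25, so the residue is -22/25.

The residue is -22/25.


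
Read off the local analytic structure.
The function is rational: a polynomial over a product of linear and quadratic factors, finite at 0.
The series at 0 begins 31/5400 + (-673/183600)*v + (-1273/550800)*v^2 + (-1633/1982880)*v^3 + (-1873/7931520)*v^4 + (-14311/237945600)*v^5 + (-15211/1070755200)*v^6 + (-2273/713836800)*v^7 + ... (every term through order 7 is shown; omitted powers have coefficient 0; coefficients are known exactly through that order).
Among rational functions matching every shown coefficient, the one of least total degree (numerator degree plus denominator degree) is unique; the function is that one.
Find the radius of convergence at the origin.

The radius of convergence is 6.

No rational of total degree below 4 reproduces all 8 coefficients; solving the [1/3] Pade equations on them gives f(v) = (24*v/17 - 31/25)/(v - 6)**3, whose expansion matches every shown term.
Denominator factor (v - 6)^3: pole of order 3 at 6, modulus 6.
The radius of convergence is the smallest modulus among the singular points: 6.


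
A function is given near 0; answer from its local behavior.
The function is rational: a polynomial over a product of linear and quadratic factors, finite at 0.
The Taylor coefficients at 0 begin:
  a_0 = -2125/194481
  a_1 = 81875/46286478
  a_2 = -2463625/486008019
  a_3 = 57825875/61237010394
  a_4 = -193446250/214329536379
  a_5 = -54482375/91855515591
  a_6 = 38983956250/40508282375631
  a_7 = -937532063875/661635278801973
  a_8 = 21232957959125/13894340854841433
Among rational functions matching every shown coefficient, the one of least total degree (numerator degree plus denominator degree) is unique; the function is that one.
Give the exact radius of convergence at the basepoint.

No rational of total degree below 7 reproduces all 9 coefficients; solving the [1/6] Pade equations on them gives f(j) = (27*j/34 + 17/21)/((j - 3)**3*(j + 7/5)**3), whose expansion matches every shown term.
Denominator factor (j - 3)^3: pole of order 3 at 3, modulus 3.
Denominator factor (j + 7/5)^3: pole of order 3 at -7/5, modulus 7/5.
The radius of convergence is the smallest modulus among the singular points: 7/5.

The radius of convergence is 7/5.


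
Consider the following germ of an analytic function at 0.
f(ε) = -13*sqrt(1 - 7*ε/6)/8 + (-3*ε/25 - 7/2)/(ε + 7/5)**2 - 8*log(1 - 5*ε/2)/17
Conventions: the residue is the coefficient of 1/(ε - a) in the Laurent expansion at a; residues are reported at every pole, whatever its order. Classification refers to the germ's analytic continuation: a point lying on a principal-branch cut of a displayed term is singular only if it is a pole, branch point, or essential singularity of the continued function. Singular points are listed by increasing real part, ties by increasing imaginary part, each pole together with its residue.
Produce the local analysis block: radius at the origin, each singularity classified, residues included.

Radius of convergence at 0: 2/5.
At -7/5: a pole of order 2; residue -3/25.
At 2/5: a logarithmic branch point.
At 6/7: an algebraic (square-root) branch point.

Denominator factor (ε + 7/5)^2: pole of order 2 at -7/5, modulus 7/5.
Branch term (-8/17)*log(1 - ε/(2/5)): its argument vanishes at ε = 2/5, a logarithmic branch point, modulus 2/5.
Branch term (-13/8)*sqrt(1 - ε/(6/7)): its argument vanishes at ε = 6/7, a square-root branch point, modulus 6/7.
The radius of convergence is the smallest modulus among the singular points: 2/5.
The branch terms are analytic at -7/5 and contribute nothing to the residue; only the rational part matters.
At the order-2 pole -7/5 set g(ε) = (ε - (-7/5))^2*(rational part) = -3*ε/25 - 7/2.
Order-2 pole: residue = g'(a); g'(-7/5) = -3/25, so the residue is -3/25.
List the singular points by increasing real part (a conjugate pair: the negative imaginary part first).


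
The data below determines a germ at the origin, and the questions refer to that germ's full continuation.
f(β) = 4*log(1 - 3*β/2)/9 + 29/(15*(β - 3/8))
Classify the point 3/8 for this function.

The point is a pole of order 1.

The denominator factor β - 3/8 vanishes at 3/8 and appears to the power 1; the numerator there equals 29/15, nonzero, and no other factor vanishes.
The branch terms are analytic at this point.
Hence a pole whose order is the multiplicity, 1.


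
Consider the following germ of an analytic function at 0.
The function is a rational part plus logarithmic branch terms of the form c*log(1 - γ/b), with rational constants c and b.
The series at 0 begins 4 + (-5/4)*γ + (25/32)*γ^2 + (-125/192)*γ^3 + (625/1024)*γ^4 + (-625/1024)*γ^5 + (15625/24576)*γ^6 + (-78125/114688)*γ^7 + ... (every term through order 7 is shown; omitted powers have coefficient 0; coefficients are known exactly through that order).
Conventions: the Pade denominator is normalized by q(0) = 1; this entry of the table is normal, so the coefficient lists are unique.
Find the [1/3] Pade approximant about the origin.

Taylor coefficients needed (read off): a_0 = 4, a_1 = -5/4, a_2 = 25/32, a_3 = -125/192, a_4 = 625/1024.
Write the denominator as Q(γ) = 1 + q1*γ + q2*γ^2 + q3*γ^3. Requiring Q*f - P = O(γ^5) with deg P <= 1 kills the coefficients of γ^2..γ^4 in Q*f:
  γ^2: a_2 + q1*a_1 + q2*a_0 = 0, i.e. 25/32 + (-5/4)*q1 + (4)*q2 = 0.
  γ^3: a_3 + q1*a_2 + q2*a_1 + q3*a_0 = 0, i.e. -125/192 + (25/32)*q1 + (-5/4)*q2 + (4)*q3 = 0.
  γ^4: a_4 + q1*a_3 + q2*a_2 + q3*a_1 = 0, i.e. 625/1024 + (-125/192)*q1 + (25/32)*q2 + (-5/4)*q3 = 0.
Solving this linear system: q1 = 65/56, q2 = 75/448, q3 = -125/10752.
The numerator is Q*f truncated at degree 1: P0 = a_0 = 4; P1 = a_1 + q1*a_0 = 95/28.

The Pade approximant has numerator coefficients [4, 95/28]; denominator coefficients [1, 65/56, 75/448, -125/10752].


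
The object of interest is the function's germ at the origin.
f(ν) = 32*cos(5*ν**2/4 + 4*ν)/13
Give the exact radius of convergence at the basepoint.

The factor cos(5*ν**2/4 + 4*ν) is entire and contributes no finite singular point.
The polynomial part has no poles.
No finite singular points: the Taylor series at 0 converges everywhere.

The radius of convergence is infinite.


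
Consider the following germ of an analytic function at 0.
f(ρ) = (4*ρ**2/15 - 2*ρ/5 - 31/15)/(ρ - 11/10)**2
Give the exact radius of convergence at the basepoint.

The radius of convergence is 11/10.

Denominator factor (ρ - 11/10)^2: pole of order 2 at 11/10, modulus 11/10.
The radius of convergence is the smallest modulus among the singular points: 11/10.


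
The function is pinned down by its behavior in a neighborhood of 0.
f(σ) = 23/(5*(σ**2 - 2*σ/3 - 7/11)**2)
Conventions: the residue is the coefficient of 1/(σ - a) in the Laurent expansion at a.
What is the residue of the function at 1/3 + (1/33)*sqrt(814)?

The residue is -(6831/109520)*sqrt(814).

The factor σ**2 - 2*σ/3 - 7/11 splits as (σ - a)(σ - a') with a = 1/3 + (1/33)*sqrt(814), a' = 1/3 - (1/33)*sqrt(814). At the order-2 pole a set g(σ) = (σ - a)^2*f(σ) = [23/5] / (σ - a')^2.
Order-2 pole: residue = g'(a); g'(1/3 + (1/33)*sqrt(814)) = -(6831/109520)*sqrt(814), so the residue is -(6831/109520)*sqrt(814).


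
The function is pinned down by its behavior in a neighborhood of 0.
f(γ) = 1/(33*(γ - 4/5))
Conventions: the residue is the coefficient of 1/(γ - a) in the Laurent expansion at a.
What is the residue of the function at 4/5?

At the order-1 pole 4/5 set g(γ) = (γ - (4/5))*f(γ) = 1/33.
Simple pole: residue = g(a) at a = 4/5, which is 1/33.

The residue is 1/33.


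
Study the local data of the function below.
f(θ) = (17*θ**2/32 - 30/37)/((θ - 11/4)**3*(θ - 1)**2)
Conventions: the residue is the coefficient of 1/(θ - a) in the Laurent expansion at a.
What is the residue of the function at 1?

The residue is -9668/88837.

At the order-2 pole 1 set g(θ) = (θ - (1))^2*f(θ) = (17*θ**2/32 - 30/37)/(θ - 11/4)**3.
Order-2 pole: residue = g'(a); g'(1) = -9668/88837, so the residue is -9668/88837.


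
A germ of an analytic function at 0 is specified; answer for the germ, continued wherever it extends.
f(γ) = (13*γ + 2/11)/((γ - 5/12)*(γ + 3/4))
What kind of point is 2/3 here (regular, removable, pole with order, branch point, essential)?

Denominator factors: γ + 3/4 = 17/12 at γ = 2/3; γ - 5/12 = 1/4 at γ = 2/3 — none vanishes.
So the germ continues analytically to 2/3.

The point is a regular point.


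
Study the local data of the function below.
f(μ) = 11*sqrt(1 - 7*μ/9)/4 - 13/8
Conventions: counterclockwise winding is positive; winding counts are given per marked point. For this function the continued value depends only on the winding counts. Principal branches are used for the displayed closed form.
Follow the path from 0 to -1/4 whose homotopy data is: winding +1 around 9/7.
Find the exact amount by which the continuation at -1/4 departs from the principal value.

Continued minus principal equals -(11/12)*sqrt(43).


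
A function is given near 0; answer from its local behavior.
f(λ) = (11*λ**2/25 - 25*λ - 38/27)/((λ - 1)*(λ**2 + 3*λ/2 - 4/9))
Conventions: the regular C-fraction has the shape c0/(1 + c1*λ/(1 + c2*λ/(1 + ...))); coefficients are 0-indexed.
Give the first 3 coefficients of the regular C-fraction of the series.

Taylor coefficients (expand at 0): a_0 = -19/6, a_1 = -3365/48, a_2 = -2900671/9600.
c0 = a_0 = -19/6. Peel one level at a time: if S = 1 + c*λ/S' with S'(0) = 1, then c is the λ-coefficient of S and S' = c*λ/(S - 1).
S_1 = c0/f = 1 + (-3365/152)*λ + (56991969/144400)*λ^2 + ...; c1 = -3365/152.
S_2 = c1*λ/(S_1 - 1) = 1 + (56991969/3196750)*λ + ...; c2 = 56991969/3196750.

The regular C-fraction coefficients are [-19/6, -3365/152, 56991969/3196750].


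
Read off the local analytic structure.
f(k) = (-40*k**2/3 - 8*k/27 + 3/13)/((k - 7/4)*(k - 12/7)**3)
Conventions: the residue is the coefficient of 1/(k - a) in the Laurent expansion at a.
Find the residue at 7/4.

At the order-1 pole 7/4 set g(k) = (k - (7/4))*f(k) = (-40*k**2/3 - 8*k/27 + 3/13)/(k - 12/7)**3.
Simple pole: residue = g(a) at a = 7/4, which is -316844192/351.

The residue is -316844192/351.


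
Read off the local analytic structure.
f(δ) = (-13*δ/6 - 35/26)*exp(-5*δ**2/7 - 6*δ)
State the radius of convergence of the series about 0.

The radius of convergence is infinite.

The factor exp(-5*δ**2/7 - 6*δ) is entire and contributes no finite singular point.
The polynomial part has no poles.
No finite singular points: the Taylor series at 0 converges everywhere.


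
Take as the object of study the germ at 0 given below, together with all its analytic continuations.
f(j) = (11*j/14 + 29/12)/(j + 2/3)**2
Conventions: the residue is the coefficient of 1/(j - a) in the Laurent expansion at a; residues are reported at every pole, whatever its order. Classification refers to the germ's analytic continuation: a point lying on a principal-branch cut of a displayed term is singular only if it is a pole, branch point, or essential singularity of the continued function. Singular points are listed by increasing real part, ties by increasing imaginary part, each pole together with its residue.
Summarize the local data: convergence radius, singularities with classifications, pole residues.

Radius of convergence at 0: 2/3.
At -2/3: a pole of order 2; residue 11/14.

Denominator factor (j + 2/3)^2: pole of order 2 at -2/3, modulus 2/3.
The radius of convergence is the smallest modulus among the singular points: 2/3.
At the order-2 pole -2/3 set g(j) = (j - (-2/3))^2*f(j) = 11*j/14 + 29/12.
Order-2 pole: residue = g'(a); g'(-2/3) = 11/14, so the residue is 11/14.


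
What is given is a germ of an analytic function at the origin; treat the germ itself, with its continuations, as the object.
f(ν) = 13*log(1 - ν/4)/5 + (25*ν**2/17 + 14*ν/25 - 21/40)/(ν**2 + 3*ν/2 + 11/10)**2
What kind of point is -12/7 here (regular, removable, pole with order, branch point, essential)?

The point is a regular point.

Denominator factors: ν**2 + 3*ν/2 + 11/10 = 719/490 at ν = -12/7 — none vanishes.
Branch term log(1 - ν/(4)): argument at -12/7 is 10/7, nonzero, so -12/7 is not its branch point (a point on a principal cut is still regular for the continued germ).
So the germ continues analytically to -12/7.


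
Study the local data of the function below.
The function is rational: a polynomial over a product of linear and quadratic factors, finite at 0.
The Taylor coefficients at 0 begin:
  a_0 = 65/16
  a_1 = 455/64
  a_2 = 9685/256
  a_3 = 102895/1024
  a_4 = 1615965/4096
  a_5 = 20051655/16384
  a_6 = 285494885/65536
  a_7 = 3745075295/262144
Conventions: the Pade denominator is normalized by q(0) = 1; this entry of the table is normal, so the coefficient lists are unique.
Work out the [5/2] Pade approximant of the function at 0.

Taylor coefficients needed (read off): a_0 = 65/16, a_1 = 455/64, a_2 = 9685/256, a_3 = 102895/1024, a_4 = 1615965/4096, a_5 = 20051655/16384, a_6 = 285494885/65536, a_7 = 3745075295/262144.
Write the denominator as Q(y) = 1 + q1*y + q2*y^2. Requiring Q*f - P = O(y^8) with deg P <= 5 kills the coefficients of y^6..y^7 in Q*f:
  y^6: a_6 + q1*a_5 + q2*a_4 = 0, i.e. 285494885/65536 + (20051655/16384)*q1 + (1615965/4096)*q2 = 0.
  y^7: a_7 + q1*a_6 + q2*a_5 = 0, i.e. 3745075295/262144 + (285494885/65536)*q1 + (20051655/16384)*q2 = 0.
Solving this linear system: q1 = -201717/146156, q2 = -2964299/438468.
The numerator is Q*f truncated at degree 5: P0 = a_0 = 65/16; P1 = a_1 + q1*a_0 = 439205/292312; P2 = a_2 + q1*a_1 + q2*a_0 = 243425/438468; P3 = a_3 + q1*a_2 + q2*a_1 = 45175/219234; P4 = a_4 + q1*a_3 + q2*a_2 = 8125/109617; P5 = a_5 + q1*a_4 + q2*a_3 = 3250/109617.

The Pade approximant has numerator coefficients [65/16, 439205/292312, 243425/438468, 45175/219234, 8125/109617, 3250/109617]; denominator coefficients [1, -201717/146156, -2964299/438468].


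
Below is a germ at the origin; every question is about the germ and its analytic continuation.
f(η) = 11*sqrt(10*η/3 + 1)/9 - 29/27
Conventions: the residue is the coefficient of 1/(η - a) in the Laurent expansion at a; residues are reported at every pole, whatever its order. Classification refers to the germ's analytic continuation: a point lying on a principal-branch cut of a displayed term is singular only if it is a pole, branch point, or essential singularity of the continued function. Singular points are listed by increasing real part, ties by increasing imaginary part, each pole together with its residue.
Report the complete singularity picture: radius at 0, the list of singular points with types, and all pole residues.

Radius of convergence at 0: 3/10.
At -3/10: an algebraic (square-root) branch point.

Branch term (11/9)*sqrt(1 - η/(-3/10)): its argument vanishes at η = -3/10, a square-root branch point, modulus 3/10.
The radius of convergence is the smallest modulus among the singular points: 3/10.
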